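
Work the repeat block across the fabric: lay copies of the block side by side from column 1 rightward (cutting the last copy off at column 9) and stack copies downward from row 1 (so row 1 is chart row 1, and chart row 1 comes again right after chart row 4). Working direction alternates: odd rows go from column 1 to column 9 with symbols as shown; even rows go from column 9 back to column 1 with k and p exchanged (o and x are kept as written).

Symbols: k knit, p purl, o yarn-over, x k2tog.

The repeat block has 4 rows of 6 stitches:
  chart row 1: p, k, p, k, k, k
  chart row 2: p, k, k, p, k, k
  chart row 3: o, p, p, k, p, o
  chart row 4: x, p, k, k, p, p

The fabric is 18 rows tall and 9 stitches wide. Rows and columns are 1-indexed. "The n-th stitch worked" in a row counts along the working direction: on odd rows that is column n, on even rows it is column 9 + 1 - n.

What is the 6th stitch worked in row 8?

== STITCH ==
p

Derivation:
For row 8: chart row = ((8-1) mod 4) + 1 = 4; this is a WS (even) row.
Chart row 4 tiled across columns 1-9: x p k k p p x p k
WS: work from column 9 back to column 1 (reverse the tiled row), swapping k<->p (o and x unchanged).
Row 8 as worked: p k x k k p p k x
Counting 6 along the worked row gives p.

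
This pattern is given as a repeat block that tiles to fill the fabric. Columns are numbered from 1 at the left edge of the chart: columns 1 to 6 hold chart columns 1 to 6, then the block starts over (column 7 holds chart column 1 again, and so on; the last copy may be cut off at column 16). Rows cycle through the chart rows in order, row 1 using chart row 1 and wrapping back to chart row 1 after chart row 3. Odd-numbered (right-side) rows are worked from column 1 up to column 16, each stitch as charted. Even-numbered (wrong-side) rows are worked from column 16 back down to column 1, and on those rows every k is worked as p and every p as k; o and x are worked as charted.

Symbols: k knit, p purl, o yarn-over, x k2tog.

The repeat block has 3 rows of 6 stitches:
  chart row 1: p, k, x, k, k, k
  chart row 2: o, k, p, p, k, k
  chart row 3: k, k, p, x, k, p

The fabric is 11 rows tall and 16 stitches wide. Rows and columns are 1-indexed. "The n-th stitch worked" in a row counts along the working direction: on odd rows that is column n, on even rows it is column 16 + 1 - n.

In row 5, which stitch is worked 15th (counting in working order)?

Row 5 uses chart row ((5-1) mod 3)+1 = 2. Row 5 is odd, so RS.
Chart row 2 tiled across columns 1-16: o k p p k k o k p p k k o k p p
Right side: take the tiled row as-is (worked left to right from column 1).
Counting 15 along the worked row gives p.

Result:
p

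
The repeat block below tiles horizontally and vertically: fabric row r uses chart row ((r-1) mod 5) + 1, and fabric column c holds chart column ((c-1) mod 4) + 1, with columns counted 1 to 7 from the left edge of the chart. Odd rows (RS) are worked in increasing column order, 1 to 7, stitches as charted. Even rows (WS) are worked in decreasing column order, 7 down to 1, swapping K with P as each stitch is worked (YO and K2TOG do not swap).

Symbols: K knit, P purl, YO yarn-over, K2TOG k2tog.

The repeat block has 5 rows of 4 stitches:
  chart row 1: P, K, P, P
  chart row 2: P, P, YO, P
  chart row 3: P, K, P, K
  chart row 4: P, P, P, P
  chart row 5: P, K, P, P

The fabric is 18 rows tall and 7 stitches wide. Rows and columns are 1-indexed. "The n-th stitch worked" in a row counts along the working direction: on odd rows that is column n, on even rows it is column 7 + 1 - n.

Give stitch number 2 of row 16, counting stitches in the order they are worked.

Row 16 uses chart row ((16-1) mod 5)+1 = 1. Row 16 is even, so WS.
Chart row 1 tiled across columns 1-7: P K P P P K P
Wrong side: read the tiled row from column 7 down to 1 and exchange K with P (leave YO, K2TOG).
Row 16 as worked: K P K K K P K
The 2nd stitch worked is P.

Result:
P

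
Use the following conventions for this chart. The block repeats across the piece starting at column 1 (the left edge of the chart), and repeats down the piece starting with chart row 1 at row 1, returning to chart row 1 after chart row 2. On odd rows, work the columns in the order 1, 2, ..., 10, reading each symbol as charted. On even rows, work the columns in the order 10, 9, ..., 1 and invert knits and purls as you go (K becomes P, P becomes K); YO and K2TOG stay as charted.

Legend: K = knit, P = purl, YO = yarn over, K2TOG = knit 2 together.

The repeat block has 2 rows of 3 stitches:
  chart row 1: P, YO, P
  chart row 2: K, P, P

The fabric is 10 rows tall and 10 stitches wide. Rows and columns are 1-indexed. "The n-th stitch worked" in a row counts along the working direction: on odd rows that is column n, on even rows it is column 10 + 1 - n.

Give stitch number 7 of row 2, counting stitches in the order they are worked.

== STITCH ==
P

Derivation:
Row 2: (2-1) mod 2 = 1, so use chart row 2. Even row -> WS.
Chart row 2 tiled across columns 1-10: K P P K P P K P P K
WS row: flip the tiled sequence (start at column 10) and apply K<->P; YO and K2TOG stay.
Row 2 as worked: P K K P K K P K K P
The 7th stitch worked is P.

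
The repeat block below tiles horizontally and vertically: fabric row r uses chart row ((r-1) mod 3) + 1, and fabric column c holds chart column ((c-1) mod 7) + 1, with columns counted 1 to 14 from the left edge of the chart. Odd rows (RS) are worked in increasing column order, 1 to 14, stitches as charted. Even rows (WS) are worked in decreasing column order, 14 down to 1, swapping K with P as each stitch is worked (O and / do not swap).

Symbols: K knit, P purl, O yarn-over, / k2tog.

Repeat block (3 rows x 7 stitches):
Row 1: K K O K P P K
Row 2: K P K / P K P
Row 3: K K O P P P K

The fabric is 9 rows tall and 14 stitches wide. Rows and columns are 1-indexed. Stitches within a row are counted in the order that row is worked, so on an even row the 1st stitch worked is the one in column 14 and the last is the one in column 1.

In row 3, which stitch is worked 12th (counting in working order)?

For row 3: chart row = ((3-1) mod 3) + 1 = 3; this is a RS (odd) row.
Chart row 3 tiled across columns 1-14: K K O P P P K K K O P P P K
RS row: no reversal, no swap; stitch n worked = column n.
Stitch 12 in working order -> P

Result:
P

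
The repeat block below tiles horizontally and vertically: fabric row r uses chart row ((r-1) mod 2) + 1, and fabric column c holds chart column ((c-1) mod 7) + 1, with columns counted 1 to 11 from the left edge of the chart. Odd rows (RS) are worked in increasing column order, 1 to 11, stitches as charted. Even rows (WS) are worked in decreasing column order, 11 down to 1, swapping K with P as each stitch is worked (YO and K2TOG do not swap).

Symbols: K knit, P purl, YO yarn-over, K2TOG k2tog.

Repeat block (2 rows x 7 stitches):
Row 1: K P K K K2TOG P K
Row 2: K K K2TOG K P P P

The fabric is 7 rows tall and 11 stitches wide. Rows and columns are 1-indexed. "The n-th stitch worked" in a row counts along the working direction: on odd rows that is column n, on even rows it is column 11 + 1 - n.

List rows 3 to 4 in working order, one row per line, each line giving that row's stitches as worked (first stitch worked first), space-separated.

Row 3: chart row 1, RS - tile across columns 1-11 and work as-is.
Row 4: chart row 2, WS - tiled (columns 1-11): K K K2TOG K P P P K K K2TOG K; work from column 11 back to 1 with K<->P swapped.

Rows as worked:
K P K K K2TOG P K K P K K
P K2TOG P P K K K P K2TOG P P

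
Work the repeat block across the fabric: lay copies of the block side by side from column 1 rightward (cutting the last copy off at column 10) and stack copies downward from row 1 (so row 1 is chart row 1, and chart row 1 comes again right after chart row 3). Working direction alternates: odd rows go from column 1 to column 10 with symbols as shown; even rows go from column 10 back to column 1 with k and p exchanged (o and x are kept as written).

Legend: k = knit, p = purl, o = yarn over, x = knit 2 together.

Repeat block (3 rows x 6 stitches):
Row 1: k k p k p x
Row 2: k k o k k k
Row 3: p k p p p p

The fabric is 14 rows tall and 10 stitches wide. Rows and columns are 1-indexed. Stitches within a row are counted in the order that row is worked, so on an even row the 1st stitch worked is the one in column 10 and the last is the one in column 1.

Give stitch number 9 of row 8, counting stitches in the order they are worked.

== STITCH ==
p

Derivation:
Row 8: (8-1) mod 3 = 1, so use chart row 2. Even row -> WS.
Chart row 2 tiled across columns 1-10: k k o k k k k k o k
Wrong side: read the tiled row from column 10 down to 1 and exchange k with p (leave o, x).
Row 8 as worked: p o p p p p p o p p
Counting 9 along the worked row gives p.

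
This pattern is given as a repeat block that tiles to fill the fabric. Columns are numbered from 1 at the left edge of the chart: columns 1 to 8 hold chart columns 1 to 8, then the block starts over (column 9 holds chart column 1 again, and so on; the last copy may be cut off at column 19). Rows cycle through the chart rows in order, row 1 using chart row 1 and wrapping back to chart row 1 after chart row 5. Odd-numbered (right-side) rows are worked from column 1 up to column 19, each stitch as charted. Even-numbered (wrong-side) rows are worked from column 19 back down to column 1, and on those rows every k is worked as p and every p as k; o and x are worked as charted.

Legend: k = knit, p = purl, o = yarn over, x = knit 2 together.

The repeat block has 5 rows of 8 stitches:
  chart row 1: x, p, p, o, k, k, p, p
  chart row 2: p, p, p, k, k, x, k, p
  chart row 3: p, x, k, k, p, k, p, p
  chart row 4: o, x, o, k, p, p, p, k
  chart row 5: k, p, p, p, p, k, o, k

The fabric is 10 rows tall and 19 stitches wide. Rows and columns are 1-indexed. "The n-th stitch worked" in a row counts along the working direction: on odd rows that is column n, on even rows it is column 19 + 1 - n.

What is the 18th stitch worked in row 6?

== STITCH ==
k

Derivation:
Row 6: (6-1) mod 5 = 0, so use chart row 1. Even row -> WS.
Chart row 1 tiled across columns 1-19: x p p o k k p p x p p o k k p p x p p
WS row: flip the tiled sequence (start at column 19) and apply k<->p; o and x stay.
Row 6 as worked: k k x k k p p o k k x k k p p o k k x
Counting 18 along the worked row gives k.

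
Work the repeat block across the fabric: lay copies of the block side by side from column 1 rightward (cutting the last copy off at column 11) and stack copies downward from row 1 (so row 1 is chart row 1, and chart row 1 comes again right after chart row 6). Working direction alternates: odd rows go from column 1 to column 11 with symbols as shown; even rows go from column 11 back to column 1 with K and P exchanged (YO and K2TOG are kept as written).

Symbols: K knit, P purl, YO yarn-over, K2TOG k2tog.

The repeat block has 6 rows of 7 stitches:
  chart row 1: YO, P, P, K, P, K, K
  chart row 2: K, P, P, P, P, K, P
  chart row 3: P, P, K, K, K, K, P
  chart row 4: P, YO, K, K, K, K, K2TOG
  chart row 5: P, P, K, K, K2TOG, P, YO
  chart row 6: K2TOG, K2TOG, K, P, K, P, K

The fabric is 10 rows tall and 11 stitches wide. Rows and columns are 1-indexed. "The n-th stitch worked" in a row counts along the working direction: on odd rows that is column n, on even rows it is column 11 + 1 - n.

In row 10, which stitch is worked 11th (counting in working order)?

Row 10: (10-1) mod 6 = 3, so use chart row 4. Even row -> WS.
Chart row 4 tiled across columns 1-11: P YO K K K K K2TOG P YO K K
WS row: flip the tiled sequence (start at column 11) and apply K<->P; YO and K2TOG stay.
Row 10 as worked: P P YO K K2TOG P P P P YO K
The 11th stitch worked is K.

== STITCH ==
K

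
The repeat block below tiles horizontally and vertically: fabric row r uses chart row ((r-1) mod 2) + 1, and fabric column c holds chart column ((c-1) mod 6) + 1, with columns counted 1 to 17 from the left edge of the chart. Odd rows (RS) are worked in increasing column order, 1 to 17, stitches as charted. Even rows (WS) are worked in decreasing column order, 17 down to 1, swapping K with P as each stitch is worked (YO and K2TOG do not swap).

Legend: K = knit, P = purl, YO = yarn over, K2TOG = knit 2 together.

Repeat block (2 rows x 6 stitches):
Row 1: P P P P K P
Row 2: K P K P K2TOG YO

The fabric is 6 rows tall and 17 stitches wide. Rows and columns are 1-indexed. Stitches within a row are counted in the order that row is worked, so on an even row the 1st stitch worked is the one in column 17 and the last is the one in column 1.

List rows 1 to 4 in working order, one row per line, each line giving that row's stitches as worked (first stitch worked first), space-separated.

Row 1: chart row 1, RS - tile across columns 1-17 and work as-is.
Row 2: chart row 2, WS - tiled (columns 1-17): K P K P K2TOG YO K P K P K2TOG YO K P K P K2TOG; work from column 17 back to 1 with K<->P swapped.
Row 3: chart row 1, RS - tile across columns 1-17 and work as-is.
Row 4: chart row 2, WS - tiled (columns 1-17): K P K P K2TOG YO K P K P K2TOG YO K P K P K2TOG; work from column 17 back to 1 with K<->P swapped.

== ROWS AS WORKED ==
P P P P K P P P P P K P P P P P K
K2TOG K P K P YO K2TOG K P K P YO K2TOG K P K P
P P P P K P P P P P K P P P P P K
K2TOG K P K P YO K2TOG K P K P YO K2TOG K P K P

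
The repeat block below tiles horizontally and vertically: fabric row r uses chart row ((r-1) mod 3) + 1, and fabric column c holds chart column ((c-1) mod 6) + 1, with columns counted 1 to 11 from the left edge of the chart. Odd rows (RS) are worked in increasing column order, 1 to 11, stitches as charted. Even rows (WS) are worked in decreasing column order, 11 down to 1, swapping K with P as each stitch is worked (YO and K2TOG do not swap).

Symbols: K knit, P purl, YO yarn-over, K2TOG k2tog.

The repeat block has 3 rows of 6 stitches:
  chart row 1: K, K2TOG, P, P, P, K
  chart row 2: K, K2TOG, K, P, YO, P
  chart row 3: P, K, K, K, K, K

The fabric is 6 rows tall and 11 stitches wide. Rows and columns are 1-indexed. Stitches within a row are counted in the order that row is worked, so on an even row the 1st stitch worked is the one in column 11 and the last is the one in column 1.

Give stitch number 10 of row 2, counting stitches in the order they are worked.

Result:
K2TOG

Derivation:
For row 2: chart row = ((2-1) mod 3) + 1 = 2; this is a WS (even) row.
Chart row 2 tiled across columns 1-11: K K2TOG K P YO P K K2TOG K P YO
Wrong side: read the tiled row from column 11 down to 1 and exchange K with P (leave YO, K2TOG).
Row 2 as worked: YO K P K2TOG P K YO K P K2TOG P
Counting 10 along the worked row gives K2TOG.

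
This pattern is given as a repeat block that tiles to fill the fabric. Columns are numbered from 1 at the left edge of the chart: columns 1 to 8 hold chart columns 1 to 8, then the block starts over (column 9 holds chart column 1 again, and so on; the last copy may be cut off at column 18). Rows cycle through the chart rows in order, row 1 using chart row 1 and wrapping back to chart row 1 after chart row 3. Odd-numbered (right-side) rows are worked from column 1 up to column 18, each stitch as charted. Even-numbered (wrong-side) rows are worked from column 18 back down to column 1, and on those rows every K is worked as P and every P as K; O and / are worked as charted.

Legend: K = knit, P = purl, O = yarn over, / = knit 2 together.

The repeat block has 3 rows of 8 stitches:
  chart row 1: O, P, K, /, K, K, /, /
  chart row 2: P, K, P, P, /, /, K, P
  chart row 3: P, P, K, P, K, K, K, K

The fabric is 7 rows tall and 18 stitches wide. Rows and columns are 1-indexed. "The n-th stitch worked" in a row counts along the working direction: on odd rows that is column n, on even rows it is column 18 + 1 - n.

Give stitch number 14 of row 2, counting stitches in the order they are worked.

For row 2: chart row = ((2-1) mod 3) + 1 = 2; this is a WS (even) row.
Chart row 2 tiled across columns 1-18: P K P P / / K P P K P P / / K P P K
WS row: flip the tiled sequence (start at column 18) and apply K<->P; O and / stay.
Row 2 as worked: P K K P / / K K P K K P / / K K P K
Stitch 14 in working order -> /

Result:
/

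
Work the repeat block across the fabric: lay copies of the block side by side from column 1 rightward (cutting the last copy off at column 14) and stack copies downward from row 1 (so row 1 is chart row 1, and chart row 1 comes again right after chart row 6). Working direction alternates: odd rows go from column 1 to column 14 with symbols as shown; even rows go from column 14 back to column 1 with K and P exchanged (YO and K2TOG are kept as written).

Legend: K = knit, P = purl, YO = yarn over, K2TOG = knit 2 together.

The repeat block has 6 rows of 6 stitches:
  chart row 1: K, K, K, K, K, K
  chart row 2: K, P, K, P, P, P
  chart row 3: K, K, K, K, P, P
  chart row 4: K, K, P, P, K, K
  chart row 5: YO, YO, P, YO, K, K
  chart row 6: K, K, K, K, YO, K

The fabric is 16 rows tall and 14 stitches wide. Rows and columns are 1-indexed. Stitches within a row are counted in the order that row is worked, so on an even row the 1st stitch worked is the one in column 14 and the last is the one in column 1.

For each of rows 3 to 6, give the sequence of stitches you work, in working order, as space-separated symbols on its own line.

Result:
K K K K P P K K K K P P K K
P P P P K K P P P P K K P P
YO YO P YO K K YO YO P YO K K YO YO
P P P YO P P P P P YO P P P P

Derivation:
Row 3: chart row 3, RS - tile across columns 1-14 and work as-is.
Row 4: chart row 4, WS - tiled (columns 1-14): K K P P K K K K P P K K K K; work from column 14 back to 1 with K<->P swapped.
Row 5: chart row 5, RS - tile across columns 1-14 and work as-is.
Row 6: chart row 6, WS - tiled (columns 1-14): K K K K YO K K K K K YO K K K; work from column 14 back to 1 with K<->P swapped.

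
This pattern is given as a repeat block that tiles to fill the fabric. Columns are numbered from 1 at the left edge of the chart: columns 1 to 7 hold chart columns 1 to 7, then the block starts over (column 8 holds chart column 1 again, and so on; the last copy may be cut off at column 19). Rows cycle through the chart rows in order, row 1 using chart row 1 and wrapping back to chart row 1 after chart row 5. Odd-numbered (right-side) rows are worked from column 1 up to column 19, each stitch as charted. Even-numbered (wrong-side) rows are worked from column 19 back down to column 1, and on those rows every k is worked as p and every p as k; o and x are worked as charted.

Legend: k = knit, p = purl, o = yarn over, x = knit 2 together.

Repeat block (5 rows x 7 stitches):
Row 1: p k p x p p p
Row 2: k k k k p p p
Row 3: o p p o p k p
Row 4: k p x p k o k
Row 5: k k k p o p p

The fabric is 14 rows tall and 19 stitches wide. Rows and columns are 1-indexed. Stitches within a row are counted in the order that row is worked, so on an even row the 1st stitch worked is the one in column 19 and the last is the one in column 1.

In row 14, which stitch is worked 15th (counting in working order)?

Stitch:
p

Derivation:
Row 14: (14-1) mod 5 = 3, so use chart row 4. Even row -> WS.
Chart row 4 tiled across columns 1-19: k p x p k o k k p x p k o k k p x p k
Wrong side: read the tiled row from column 19 down to 1 and exchange k with p (leave o, x).
Row 14 as worked: p k x k p p o p k x k p p o p k x k p
Stitch 15 in working order -> p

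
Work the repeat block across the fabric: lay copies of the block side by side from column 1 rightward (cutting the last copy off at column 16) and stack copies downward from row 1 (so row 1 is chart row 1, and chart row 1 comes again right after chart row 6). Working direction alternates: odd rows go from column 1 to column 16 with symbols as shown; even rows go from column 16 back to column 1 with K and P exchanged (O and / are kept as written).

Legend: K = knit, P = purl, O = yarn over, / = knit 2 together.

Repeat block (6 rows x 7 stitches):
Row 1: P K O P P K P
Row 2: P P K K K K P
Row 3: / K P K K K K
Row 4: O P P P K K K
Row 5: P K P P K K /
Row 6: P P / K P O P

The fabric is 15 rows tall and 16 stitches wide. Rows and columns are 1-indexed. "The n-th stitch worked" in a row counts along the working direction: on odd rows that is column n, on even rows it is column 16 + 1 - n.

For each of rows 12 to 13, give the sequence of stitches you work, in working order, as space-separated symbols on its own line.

Row 12: chart row 6, WS - tiled (columns 1-16): P P / K P O P P P / K P O P P P; work from column 16 back to 1 with K<->P swapped.
Row 13: chart row 1, RS - tile across columns 1-16 and work as-is.

== ROWS AS WORKED ==
K K K O K P / K K K O K P / K K
P K O P P K P P K O P P K P P K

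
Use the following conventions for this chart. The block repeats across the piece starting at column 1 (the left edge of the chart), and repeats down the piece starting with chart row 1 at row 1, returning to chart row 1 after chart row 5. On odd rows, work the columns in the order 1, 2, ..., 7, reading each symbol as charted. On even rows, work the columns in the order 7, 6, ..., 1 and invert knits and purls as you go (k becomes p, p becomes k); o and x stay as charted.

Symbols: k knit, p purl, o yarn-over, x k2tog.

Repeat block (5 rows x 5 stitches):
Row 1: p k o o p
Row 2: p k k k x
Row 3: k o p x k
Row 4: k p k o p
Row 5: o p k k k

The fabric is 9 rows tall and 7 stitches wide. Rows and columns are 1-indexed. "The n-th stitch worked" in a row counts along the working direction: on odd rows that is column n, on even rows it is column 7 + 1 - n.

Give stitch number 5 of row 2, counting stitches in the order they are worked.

For row 2: chart row = ((2-1) mod 5) + 1 = 2; this is a WS (even) row.
Chart row 2 tiled across columns 1-7: p k k k x p k
WS: work from column 7 back to column 1 (reverse the tiled row), swapping k<->p (o and x unchanged).
Row 2 as worked: p k x p p p k
Counting 5 along the worked row gives p.

Stitch:
p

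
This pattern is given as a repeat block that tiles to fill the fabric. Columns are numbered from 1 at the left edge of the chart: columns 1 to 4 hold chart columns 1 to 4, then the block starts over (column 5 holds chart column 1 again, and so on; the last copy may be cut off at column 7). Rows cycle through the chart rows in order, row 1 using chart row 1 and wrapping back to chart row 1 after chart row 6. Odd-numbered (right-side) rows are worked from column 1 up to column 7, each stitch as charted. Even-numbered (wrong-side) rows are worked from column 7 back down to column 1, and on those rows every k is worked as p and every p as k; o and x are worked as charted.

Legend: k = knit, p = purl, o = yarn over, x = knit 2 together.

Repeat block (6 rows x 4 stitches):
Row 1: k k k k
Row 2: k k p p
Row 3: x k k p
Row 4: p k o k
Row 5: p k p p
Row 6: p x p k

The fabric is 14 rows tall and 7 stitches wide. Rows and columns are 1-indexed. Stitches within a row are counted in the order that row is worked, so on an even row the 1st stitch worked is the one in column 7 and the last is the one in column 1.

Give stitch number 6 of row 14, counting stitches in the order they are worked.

== STITCH ==
p

Derivation:
Row 14: (14-1) mod 6 = 1, so use chart row 2. Even row -> WS.
Chart row 2 tiled across columns 1-7: k k p p k k p
WS: work from column 7 back to column 1 (reverse the tiled row), swapping k<->p (o and x unchanged).
Row 14 as worked: k p p k k p p
Stitch 6 in working order -> p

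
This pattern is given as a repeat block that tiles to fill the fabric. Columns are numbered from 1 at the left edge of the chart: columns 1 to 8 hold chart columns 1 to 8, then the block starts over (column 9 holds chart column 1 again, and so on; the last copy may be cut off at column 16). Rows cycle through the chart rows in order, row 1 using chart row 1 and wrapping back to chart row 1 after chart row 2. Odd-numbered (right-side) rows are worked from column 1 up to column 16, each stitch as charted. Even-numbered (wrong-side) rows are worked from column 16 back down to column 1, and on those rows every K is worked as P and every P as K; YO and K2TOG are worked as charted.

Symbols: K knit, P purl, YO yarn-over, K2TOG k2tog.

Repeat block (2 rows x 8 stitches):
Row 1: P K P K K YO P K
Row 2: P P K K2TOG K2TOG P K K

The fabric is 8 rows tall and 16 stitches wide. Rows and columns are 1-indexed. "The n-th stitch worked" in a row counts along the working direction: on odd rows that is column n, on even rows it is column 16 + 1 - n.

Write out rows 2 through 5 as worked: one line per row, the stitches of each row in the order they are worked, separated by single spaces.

== ROWS AS WORKED ==
P P K K2TOG K2TOG P K K P P K K2TOG K2TOG P K K
P K P K K YO P K P K P K K YO P K
P P K K2TOG K2TOG P K K P P K K2TOG K2TOG P K K
P K P K K YO P K P K P K K YO P K

Derivation:
Row 2: chart row 2, WS - tiled (columns 1-16): P P K K2TOG K2TOG P K K P P K K2TOG K2TOG P K K; work from column 16 back to 1 with K<->P swapped.
Row 3: chart row 1, RS - tile across columns 1-16 and work as-is.
Row 4: chart row 2, WS - tiled (columns 1-16): P P K K2TOG K2TOG P K K P P K K2TOG K2TOG P K K; work from column 16 back to 1 with K<->P swapped.
Row 5: chart row 1, RS - tile across columns 1-16 and work as-is.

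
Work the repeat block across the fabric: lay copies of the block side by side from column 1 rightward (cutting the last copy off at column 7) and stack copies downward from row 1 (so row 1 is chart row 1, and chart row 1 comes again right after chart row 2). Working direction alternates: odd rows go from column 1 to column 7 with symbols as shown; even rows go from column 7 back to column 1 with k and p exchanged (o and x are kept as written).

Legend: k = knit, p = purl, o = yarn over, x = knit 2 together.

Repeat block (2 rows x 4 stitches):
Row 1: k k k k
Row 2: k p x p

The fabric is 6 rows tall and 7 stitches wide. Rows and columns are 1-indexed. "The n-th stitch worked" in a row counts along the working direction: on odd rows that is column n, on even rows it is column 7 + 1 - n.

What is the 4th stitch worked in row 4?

Row 4 uses chart row ((4-1) mod 2)+1 = 2. Row 4 is even, so WS.
Chart row 2 tiled across columns 1-7: k p x p k p x
Wrong side: read the tiled row from column 7 down to 1 and exchange k with p (leave o, x).
Row 4 as worked: x k p k x k p
Counting 4 along the worked row gives k.

Stitch:
k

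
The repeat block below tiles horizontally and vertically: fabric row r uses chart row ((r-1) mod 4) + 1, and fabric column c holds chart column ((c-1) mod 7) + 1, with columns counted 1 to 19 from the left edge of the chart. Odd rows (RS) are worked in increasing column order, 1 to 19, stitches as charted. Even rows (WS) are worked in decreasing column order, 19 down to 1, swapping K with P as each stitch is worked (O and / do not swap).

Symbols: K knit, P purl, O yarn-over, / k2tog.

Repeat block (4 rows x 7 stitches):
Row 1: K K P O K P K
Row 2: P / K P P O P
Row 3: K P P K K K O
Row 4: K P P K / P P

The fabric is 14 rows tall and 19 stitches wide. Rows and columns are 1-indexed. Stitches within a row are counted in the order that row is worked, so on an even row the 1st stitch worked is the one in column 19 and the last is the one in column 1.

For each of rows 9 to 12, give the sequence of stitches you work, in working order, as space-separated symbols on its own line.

Rows as worked:
K K P O K P K K K P O K P K K K P O K
K K P / K K O K K P / K K O K K P / K
K P P K K K O K P P K K K O K P P K K
/ P K K P K K / P K K P K K / P K K P

Derivation:
Row 9: chart row 1, RS - tile across columns 1-19 and work as-is.
Row 10: chart row 2, WS - tiled (columns 1-19): P / K P P O P P / K P P O P P / K P P; work from column 19 back to 1 with K<->P swapped.
Row 11: chart row 3, RS - tile across columns 1-19 and work as-is.
Row 12: chart row 4, WS - tiled (columns 1-19): K P P K / P P K P P K / P P K P P K /; work from column 19 back to 1 with K<->P swapped.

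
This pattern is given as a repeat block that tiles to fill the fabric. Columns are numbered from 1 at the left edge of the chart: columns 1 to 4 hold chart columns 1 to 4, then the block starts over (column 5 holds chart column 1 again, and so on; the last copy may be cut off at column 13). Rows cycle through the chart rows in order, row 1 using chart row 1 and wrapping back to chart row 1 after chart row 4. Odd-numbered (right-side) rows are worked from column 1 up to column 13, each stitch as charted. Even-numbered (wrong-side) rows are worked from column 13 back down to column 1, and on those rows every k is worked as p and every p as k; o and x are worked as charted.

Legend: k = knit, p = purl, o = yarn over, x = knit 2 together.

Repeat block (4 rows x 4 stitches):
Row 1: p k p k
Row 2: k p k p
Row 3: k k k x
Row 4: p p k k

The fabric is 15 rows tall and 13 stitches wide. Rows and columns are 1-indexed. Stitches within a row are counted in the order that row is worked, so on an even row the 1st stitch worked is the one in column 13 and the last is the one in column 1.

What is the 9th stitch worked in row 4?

Row 4: (4-1) mod 4 = 3, so use chart row 4. Even row -> WS.
Chart row 4 tiled across columns 1-13: p p k k p p k k p p k k p
WS row: flip the tiled sequence (start at column 13) and apply k<->p; o and x stay.
Row 4 as worked: k p p k k p p k k p p k k
Counting 9 along the worked row gives k.

Stitch:
k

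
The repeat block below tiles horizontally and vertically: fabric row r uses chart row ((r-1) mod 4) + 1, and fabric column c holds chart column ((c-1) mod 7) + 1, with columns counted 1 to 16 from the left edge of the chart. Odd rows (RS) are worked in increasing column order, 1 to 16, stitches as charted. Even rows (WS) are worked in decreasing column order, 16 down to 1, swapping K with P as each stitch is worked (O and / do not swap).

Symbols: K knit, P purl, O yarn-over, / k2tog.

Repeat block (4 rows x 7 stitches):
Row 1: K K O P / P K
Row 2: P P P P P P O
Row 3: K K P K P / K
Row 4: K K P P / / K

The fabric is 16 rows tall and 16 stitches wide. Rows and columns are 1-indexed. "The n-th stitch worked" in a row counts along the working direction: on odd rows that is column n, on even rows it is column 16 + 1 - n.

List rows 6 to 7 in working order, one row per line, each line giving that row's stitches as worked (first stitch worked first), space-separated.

Result:
K K O K K K K K K O K K K K K K
K K P K P / K K K P K P / K K K

Derivation:
Row 6: chart row 2, WS - tiled (columns 1-16): P P P P P P O P P P P P P O P P; work from column 16 back to 1 with K<->P swapped.
Row 7: chart row 3, RS - tile across columns 1-16 and work as-is.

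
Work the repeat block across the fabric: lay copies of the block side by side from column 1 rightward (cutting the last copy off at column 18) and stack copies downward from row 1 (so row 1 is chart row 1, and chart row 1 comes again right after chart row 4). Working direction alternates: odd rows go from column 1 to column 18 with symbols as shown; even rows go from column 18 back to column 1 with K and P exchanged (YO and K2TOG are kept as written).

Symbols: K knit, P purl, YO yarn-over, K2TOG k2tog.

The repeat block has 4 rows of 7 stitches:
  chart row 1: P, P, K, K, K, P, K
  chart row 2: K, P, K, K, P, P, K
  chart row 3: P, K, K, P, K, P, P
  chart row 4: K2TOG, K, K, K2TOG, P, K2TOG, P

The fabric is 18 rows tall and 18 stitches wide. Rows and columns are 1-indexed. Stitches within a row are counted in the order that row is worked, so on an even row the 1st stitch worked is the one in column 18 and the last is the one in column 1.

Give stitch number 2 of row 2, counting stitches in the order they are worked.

Result:
P

Derivation:
Row 2 uses chart row ((2-1) mod 4)+1 = 2. Row 2 is even, so WS.
Chart row 2 tiled across columns 1-18: K P K K P P K K P K K P P K K P K K
WS: work from column 18 back to column 1 (reverse the tiled row), swapping K<->P (YO and K2TOG unchanged).
Row 2 as worked: P P K P P K K P P K P P K K P P K P
The 2nd stitch worked is P.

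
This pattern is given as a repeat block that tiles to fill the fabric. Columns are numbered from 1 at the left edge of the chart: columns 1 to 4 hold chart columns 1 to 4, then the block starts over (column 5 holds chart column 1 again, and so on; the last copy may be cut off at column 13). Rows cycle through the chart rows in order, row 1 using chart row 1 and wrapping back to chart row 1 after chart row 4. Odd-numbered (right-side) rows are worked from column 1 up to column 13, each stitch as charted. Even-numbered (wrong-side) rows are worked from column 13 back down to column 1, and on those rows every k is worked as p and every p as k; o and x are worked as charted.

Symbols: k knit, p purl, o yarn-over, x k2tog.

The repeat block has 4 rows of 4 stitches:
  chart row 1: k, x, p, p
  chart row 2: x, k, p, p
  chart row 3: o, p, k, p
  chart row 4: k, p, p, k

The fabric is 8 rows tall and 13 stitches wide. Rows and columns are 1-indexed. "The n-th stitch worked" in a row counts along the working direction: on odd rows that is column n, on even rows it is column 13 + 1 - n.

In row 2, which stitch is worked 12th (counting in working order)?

For row 2: chart row = ((2-1) mod 4) + 1 = 2; this is a WS (even) row.
Chart row 2 tiled across columns 1-13: x k p p x k p p x k p p x
WS row: flip the tiled sequence (start at column 13) and apply k<->p; o and x stay.
Row 2 as worked: x k k p x k k p x k k p x
Stitch 12 in working order -> p

Stitch:
p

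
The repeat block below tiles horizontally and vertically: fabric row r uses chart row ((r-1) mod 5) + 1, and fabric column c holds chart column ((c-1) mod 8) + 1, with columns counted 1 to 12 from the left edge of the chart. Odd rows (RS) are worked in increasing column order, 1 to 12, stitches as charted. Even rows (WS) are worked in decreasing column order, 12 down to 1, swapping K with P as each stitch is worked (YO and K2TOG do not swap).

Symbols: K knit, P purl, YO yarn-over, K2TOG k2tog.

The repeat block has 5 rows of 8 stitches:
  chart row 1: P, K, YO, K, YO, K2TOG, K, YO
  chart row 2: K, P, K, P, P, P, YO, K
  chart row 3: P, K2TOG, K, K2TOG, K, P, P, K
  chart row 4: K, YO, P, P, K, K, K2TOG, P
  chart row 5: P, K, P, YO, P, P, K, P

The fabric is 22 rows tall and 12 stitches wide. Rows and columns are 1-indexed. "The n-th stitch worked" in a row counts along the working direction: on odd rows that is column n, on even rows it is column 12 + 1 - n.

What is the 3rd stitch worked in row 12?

Stitch:
K

Derivation:
Row 12 uses chart row ((12-1) mod 5)+1 = 2. Row 12 is even, so WS.
Chart row 2 tiled across columns 1-12: K P K P P P YO K K P K P
WS row: flip the tiled sequence (start at column 12) and apply K<->P; YO and K2TOG stay.
Row 12 as worked: K P K P P YO K K K P K P
Counting 3 along the worked row gives K.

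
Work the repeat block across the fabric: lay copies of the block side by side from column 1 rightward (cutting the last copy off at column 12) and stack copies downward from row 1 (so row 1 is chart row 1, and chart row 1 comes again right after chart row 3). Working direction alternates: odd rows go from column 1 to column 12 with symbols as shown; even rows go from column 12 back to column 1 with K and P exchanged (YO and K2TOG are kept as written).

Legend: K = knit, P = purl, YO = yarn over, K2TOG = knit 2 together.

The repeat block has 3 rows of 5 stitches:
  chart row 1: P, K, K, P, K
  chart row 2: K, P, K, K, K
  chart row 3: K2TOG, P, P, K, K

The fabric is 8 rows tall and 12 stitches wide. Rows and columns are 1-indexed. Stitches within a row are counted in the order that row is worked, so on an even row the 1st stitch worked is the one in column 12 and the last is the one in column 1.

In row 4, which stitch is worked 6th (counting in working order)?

== STITCH ==
P

Derivation:
For row 4: chart row = ((4-1) mod 3) + 1 = 1; this is a WS (even) row.
Chart row 1 tiled across columns 1-12: P K K P K P K K P K P K
Wrong side: read the tiled row from column 12 down to 1 and exchange K with P (leave YO, K2TOG).
Row 4 as worked: P K P K P P K P K P P K
Stitch 6 in working order -> P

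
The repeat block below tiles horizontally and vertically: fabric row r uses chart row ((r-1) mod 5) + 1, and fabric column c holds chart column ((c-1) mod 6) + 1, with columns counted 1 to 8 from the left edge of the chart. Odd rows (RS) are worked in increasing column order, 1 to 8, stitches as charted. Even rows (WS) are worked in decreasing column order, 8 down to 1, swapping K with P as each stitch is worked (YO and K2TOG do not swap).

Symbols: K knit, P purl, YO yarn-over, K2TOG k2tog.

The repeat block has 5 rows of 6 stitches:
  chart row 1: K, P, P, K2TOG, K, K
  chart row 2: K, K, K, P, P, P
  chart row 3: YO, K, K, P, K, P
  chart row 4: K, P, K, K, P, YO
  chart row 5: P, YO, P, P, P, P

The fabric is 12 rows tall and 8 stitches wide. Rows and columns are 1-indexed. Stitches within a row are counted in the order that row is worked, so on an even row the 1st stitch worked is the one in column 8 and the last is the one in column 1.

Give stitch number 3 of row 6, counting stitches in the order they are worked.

Row 6: (6-1) mod 5 = 0, so use chart row 1. Even row -> WS.
Chart row 1 tiled across columns 1-8: K P P K2TOG K K K P
Wrong side: read the tiled row from column 8 down to 1 and exchange K with P (leave YO, K2TOG).
Row 6 as worked: K P P P K2TOG K K P
The 3rd stitch worked is P.

Stitch:
P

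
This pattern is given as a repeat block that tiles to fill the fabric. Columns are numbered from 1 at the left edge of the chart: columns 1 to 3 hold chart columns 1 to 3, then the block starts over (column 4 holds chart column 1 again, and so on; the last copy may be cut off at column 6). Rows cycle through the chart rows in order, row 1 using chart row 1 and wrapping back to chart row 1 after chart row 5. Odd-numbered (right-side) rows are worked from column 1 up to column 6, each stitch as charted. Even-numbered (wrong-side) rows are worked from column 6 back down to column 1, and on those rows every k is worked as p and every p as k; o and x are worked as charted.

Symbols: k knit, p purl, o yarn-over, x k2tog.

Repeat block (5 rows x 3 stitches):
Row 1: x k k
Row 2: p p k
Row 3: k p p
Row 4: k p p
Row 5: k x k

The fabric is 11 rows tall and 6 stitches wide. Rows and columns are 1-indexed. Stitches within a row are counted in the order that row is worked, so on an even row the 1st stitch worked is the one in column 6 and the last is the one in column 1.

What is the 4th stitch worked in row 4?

Row 4: (4-1) mod 5 = 3, so use chart row 4. Even row -> WS.
Chart row 4 tiled across columns 1-6: k p p k p p
Wrong side: read the tiled row from column 6 down to 1 and exchange k with p (leave o, x).
Row 4 as worked: k k p k k p
Stitch 4 in working order -> k

Result:
k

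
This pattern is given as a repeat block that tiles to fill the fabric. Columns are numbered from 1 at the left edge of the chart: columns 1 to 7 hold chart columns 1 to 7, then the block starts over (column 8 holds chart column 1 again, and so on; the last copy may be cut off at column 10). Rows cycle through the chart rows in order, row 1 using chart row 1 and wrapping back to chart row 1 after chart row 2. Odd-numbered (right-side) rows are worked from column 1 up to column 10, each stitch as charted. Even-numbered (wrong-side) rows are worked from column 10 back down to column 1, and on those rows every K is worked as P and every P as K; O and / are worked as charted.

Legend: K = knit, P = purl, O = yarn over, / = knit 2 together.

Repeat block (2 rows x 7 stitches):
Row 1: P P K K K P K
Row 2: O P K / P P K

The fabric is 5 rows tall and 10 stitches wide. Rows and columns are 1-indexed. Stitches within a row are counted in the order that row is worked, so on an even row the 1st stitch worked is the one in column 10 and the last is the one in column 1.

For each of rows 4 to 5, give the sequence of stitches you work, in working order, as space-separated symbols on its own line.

Row 4: chart row 2, WS - tiled (columns 1-10): O P K / P P K O P K; work from column 10 back to 1 with K<->P swapped.
Row 5: chart row 1, RS - tile across columns 1-10 and work as-is.

Result:
P K O P K K / P K O
P P K K K P K P P K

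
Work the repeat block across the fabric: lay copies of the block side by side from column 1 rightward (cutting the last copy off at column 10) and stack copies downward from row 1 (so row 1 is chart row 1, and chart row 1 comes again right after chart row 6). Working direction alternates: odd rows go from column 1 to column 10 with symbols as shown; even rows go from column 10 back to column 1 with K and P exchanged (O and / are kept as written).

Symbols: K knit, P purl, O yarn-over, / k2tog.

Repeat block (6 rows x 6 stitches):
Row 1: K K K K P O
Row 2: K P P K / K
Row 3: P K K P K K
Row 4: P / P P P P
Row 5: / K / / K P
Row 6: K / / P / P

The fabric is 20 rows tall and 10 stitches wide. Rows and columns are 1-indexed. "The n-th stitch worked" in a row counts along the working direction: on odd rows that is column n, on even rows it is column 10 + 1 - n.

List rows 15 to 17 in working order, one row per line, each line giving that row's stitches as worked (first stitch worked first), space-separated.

Row 15: chart row 3, RS - tile across columns 1-10 and work as-is.
Row 16: chart row 4, WS - tiled (columns 1-10): P / P P P P P / P P; work from column 10 back to 1 with K<->P swapped.
Row 17: chart row 5, RS - tile across columns 1-10 and work as-is.

Result:
P K K P K K P K K P
K K / K K K K K / K
/ K / / K P / K / /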